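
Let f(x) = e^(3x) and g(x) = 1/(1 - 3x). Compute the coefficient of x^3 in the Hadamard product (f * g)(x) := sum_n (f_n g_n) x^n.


Expanding: f_k = 3^k/k! (from e^(3x)) and g_k = 3^k (from 1/(1 - 3x)). So the Hadamard coefficient (f * g)_k = 3^k 3^k / k! = (9)^k / k!.
For k = 3: 9^3/3! = 729/6 = 243/2.

243/2


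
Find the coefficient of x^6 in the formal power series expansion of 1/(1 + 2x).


Write 1/(1 + c x) = 1/(1 - (-c) x) and apply the geometric-series identity
1/(1 - y) = sum_{k>=0} y^k to get 1/(1 + c x) = sum_{k>=0} (-c)^k x^k.
So the coefficient of x^k is (-c)^k = (-1)^k * c^k.
Here c = 2 and k = 6:
(-2)^6 = 1 * 64 = 64

64


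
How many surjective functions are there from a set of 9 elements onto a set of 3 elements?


By inclusion-exclusion on which target elements are missed, the number of surjections from an n-set onto a k-set is
surj(n, k) = sum_{j=0}^{k} (-1)^j C(k, j) (k - j)^n.
Equivalently surj(n, k) = k! * S(n, k), where S(n, k) is the Stirling number of the second kind.
For n = 9, k = 3:
S(9, 3) = 3025, so
surj = 3! * 3025 = 6 * 3025 = 18150.

18150


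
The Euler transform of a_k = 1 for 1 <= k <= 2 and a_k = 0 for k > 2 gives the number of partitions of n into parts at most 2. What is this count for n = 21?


Partitions of 21 into parts at most 2:
Using generating function (1-x)^(-1)(1-x^2)^(-1),
the coefficient of x^21 = 11

11


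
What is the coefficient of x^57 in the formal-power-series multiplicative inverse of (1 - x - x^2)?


Let the inverse be f(x) = sum_{k>=0} a_k x^k. From f(x) * (1 - x - x^2) = 1 and matching coefficients:
 x^0: a_0 = 1.
 x^1: a_1 - a_0 = 0, so a_1 = 1.
 x^k (k >= 2): a_k - a_{k-1} - a_{k-2} = 0, i.e. a_k = a_{k-1} + a_{k-2}.
This is the Fibonacci-type recurrence shifted so that a_0 = a_1 = 1.
Iterating: a_0=1, a_1=1, a_2=2, a_3=3, a_4=5, a_5=8, a_6=13, a_7=21, a_8=34, a_9=55, ...
a_57 = 591286729879.

591286729879


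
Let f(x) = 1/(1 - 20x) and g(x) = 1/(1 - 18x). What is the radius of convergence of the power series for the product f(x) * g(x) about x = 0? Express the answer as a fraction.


The radius of 1/(1 - 20x) is 1/20 (nearest singularity at x = 1/20), and the radius of 1/(1 - 18x) is 1/18.
The product f(x)*g(x) = 1/((1 - 20x)(1 - 18x)) has singularities at both 1/20 and 1/18, so its radius of convergence is the distance to the nearest one:
min(1/20, 1/18) = 1/20.

1/20


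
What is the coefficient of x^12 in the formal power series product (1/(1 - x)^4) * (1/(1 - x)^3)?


Combine the factors: (1/(1 - x)^4) * (1/(1 - x)^3) = 1/(1 - x)^7.
Then use 1/(1 - x)^r = sum_{k>=0} C(k + r - 1, r - 1) x^k with r = 7 and k = 12:
C(18, 6) = 18564.

18564


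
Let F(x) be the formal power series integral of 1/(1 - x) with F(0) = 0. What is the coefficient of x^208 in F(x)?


1/(1 - x) = sum_{k>=0} x^k. Integrating termwise and using F(0) = 0 gives
F(x) = sum_{k>=0} x^(k+1) / (k+1) = sum_{m>=1} x^m / m = -ln(1 - x).
So the coefficient of x^208 is 1/208 = 1/208.

1/208


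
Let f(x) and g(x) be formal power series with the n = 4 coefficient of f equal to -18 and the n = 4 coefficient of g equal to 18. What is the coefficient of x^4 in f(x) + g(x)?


Addition of formal power series is termwise.
The coefficient of x^4 in f + g = -18 + 18
= 0

0


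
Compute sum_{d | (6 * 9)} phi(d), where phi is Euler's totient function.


First, 6 * 9 = 54. One classical identity is sum_{d | n} phi(d) = n (each k in [1, n] has a unique gcd with n, and among the k's with gcd(k, n) = n/d there are phi(d) of them). So the sum equals 54. We also verify directly:
Divisors of 54: 1, 2, 3, 6, 9, 18, 27, 54.
phi values: 1, 1, 2, 2, 6, 6, 18, 18.
Sum = 54.

54


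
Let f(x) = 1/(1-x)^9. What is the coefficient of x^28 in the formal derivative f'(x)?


Differentiate: d/dx [ 1/(1-x)^r ] = r / (1-x)^(r+1).
Here r = 9, so f'(x) = 9 / (1-x)^10.
The expansion of 1/(1-x)^(r+1) has coefficient of x^n equal to C(n+r, r).
So the coefficient of x^28 in f'(x) is
9 * C(37, 9) = 9 * 124403620 = 1119632580

1119632580


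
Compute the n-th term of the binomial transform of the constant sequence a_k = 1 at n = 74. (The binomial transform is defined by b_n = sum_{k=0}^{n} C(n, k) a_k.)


With a_k = 1 for all k, b_n = sum_{k=0}^{n} C(n, k) = 2^n by the binomial theorem.
For n = 74: 2^74 = 18889465931478580854784.

18889465931478580854784


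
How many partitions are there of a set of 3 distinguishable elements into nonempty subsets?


Bell_3 can be computed from the Bell triangle or from Dobinski's identity Bell_n = (1/e) * sum_{k>=0} k^n / k!.
Computing Bell_3 = 5.

5


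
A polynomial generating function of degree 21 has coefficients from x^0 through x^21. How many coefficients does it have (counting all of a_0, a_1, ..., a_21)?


A polynomial of degree 21 takes the form a_0 + a_1 x + ... + a_21 x^21.
The number of coefficients is 21 + 1 = 22.

22


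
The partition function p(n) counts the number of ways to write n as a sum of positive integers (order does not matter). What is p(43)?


Using the generating function prod_{k>=1} 1/(1-x^k), we compute p(43).
By dynamic programming over parts 1 through 43:
p(43) = 63261

63261


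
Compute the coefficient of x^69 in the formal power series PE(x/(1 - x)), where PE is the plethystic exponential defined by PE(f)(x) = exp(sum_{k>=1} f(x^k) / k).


For f(x) = x/(1 - x) we have
sum_{k>=1} f(x^k) / k = sum_{k>=1} (1/k) * x^k / (1 - x^k) = sum_{k, m >= 1} x^(k m) / k,
which after exponentiating simplifies to
PE(x/(1 - x)) = prod_{k>=1} 1 / (1 - x^k).
This is the generating function for the partition function p(n), so the coefficient of x^69 is p(69).
Computing p(69) by dynamic programming over parts 1, 2, ..., 69: p(69) = 3554345.

3554345


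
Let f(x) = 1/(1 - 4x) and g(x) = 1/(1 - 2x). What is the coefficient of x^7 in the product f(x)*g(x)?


The coefficient of x^n in f*g is the Cauchy product: sum_{k=0}^{n} a^k * b^(n-k).
With a=4, b=2, n=7:
sum_{k=0}^{7} 4^k * 2^(7-k)
= 32640

32640


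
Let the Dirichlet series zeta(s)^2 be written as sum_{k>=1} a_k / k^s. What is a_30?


The Dirichlet convolution of the constant function 1 with itself gives (1 * 1)(k) = sum_{d | k} 1 = d(k), the number of positive divisors of k.
Since zeta(s) = sum_{k>=1} 1/k^s, we have zeta(s)^2 = sum_{k>=1} d(k)/k^s, so a_k = d(k).
For k = 30: the divisors are 1, 2, 3, 5, 6, 10, 15, 30.
Count = 8.

8


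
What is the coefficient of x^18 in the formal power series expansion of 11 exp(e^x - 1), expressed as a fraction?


exp(e^x - 1) is the exponential generating function for the Bell numbers Bell_k: exp(e^x - 1) = sum_{k>=0} Bell_k x^k / k!.
So the coefficient of x^18 in 11 exp(e^x - 1) is 11 Bell_18 / 18!.
Computing: Bell_18 = 682076806159 and 18! = 6402373705728000, giving
11 * 682076806159/6402373705728000 = 97439543737/83147710464000.

97439543737/83147710464000


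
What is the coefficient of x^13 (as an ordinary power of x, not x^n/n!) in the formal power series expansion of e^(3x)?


The exponential series is e^y = sum_{k>=0} y^k / k!. Substituting y = 3x gives
e^(3x) = sum_{k>=0} 3^k x^k / k!.
So the coefficient of x^n is a^n/n! with a = 3, n = 13:
3^13 / 13! = 1594323/6227020800 = 6561/25625600

6561/25625600


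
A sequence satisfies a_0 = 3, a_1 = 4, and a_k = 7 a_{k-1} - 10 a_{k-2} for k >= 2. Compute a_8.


The characteristic equation is t^2 - 7 t + 10 = 0, with roots r_1 = 5 and r_2 = 2 (so c_1 = r_1 + r_2, c_2 = -r_1 r_2 as required).
One can use the closed form a_n = A r_1^n + B r_2^n, but direct iteration is more reliable:
a_0 = 3, a_1 = 4, a_2 = -2, a_3 = -54, a_4 = -358, a_5 = -1966, a_6 = -10182, a_7 = -51614, a_8 = -259478.
So a_8 = -259478.

-259478


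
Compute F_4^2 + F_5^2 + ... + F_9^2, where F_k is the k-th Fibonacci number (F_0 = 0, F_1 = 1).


There is a standard identity sum_{k=0}^{N} F_k^2 = F_N * F_{N+1} (proved inductively from the telescoping relation F_k^2 = F_k F_{k+1} - F_{k-1} F_k). Then
sum_{k=4}^{9} F_k^2 = F_9 F_10 - F_3 F_4.
Computing: F_9 = 34, F_10 = 55, F_3 = 2, F_4 = 3.
Sum = 34 * 55 - 2 * 3 = 1864.

1864


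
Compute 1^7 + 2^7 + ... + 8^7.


This power sum has a closed form given by Faulhaber's formula
sum_{k=1}^{m} k^p = (1 / (p + 1)) * sum_{j=0}^{p} C(p + 1, j) B_j m^(p + 1 - j),
but for small m direct computation is fastest:
1 + 128 + 2187 + 16384 + 78125 + 279936 + 823543 + 2097152 = 3297456.

3297456


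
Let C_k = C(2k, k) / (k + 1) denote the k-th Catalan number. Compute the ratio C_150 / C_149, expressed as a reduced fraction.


Using C_k = (2k)! / (k! (k+1)!), the ratio C_{k+1}/C_k simplifies to
C_{k+1}/C_k = [(2k+2)! / ((k+1)! (k+2)!)] * [k! (k+1)! / (2k)!]
 = (2k+2)(2k+1) / ((k+1)(k+2)) = 2(2k+1) / (k+2).
For k = 149: 2(2*149 + 1) / (149 + 2) = 598/151 = 598/151.

598/151


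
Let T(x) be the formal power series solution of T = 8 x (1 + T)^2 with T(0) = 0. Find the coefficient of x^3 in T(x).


Apply the Lagrange inversion formula: if T = 8 x * phi(T) with phi(t) = (1 + t)^2, then [x^n] T = 8^n * (1/n) [t^(n-1)] phi(t)^n = 8^n * (1/n) [t^(n-1)] (1 + t)^(2n) = 8^n * (1/n) C(2n, n-1).
Using the identity C(2n, n-1) = C(2n, n) * n / (n+1), the unscaled factor equals C(2n, n) / (n+1) = C_n, the n-th Catalan number.
For n = 3: C_3 = C(6, 3) / 4 = 20/4 = 5.
With the 8^3 = 512 factor, the coefficient is 512 * 5 = 2560.

2560


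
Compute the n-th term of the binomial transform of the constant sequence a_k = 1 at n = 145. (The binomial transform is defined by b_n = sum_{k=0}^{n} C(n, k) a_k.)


With a_k = 1 for all k, b_n = sum_{k=0}^{n} C(n, k) = 2^n by the binomial theorem.
For n = 145: 2^145 = 44601490397061246283071436545296723011960832.

44601490397061246283071436545296723011960832


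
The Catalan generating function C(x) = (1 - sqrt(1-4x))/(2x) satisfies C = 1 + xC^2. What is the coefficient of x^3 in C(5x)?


Substituting x -> 5x scales the n-th coefficient by 5^n, so [x^3] C(5x) = 5^3 * C_3.
C_3 = C(2*3, 3)/(4) = 20/4 = 5.
So 5^3 * 5 = 125 * 5 = 625.

625


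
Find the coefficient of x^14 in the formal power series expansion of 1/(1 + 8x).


Write 1/(1 + c x) = 1/(1 - (-c) x) and apply the geometric-series identity
1/(1 - y) = sum_{k>=0} y^k to get 1/(1 + c x) = sum_{k>=0} (-c)^k x^k.
So the coefficient of x^k is (-c)^k = (-1)^k * c^k.
Here c = 8 and k = 14:
(-8)^14 = 1 * 4398046511104 = 4398046511104

4398046511104


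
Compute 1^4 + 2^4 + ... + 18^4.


This power sum has a closed form given by Faulhaber's formula
sum_{k=1}^{m} k^p = (1 / (p + 1)) * sum_{j=0}^{p} C(p + 1, j) B_j m^(p + 1 - j),
but for small m direct computation is fastest:
1 + 16 + 81 + 256 + 625 + 1296 + 2401 + 4096 + 6561 + 10000 + 14641 + 20736 + 28561 + 38416 + 50625 + 65536 + 83521 + 104976 = 432345.

432345


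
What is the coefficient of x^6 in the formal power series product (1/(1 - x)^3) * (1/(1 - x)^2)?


Combine the factors: (1/(1 - x)^3) * (1/(1 - x)^2) = 1/(1 - x)^5.
Then use 1/(1 - x)^r = sum_{k>=0} C(k + r - 1, r - 1) x^k with r = 5 and k = 6:
C(10, 4) = 210.

210


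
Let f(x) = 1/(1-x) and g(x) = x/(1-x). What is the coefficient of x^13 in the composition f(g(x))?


First simplify the composition: f(g(x)) = 1/(1 - x/(1-x)) = (1-x)/((1-x) - x) = (1-x)/(1-2x).
Now extract the coefficient. Write (1-x)/(1-2x) = 1/(1-2x) - x/(1-2x).
The coefficient of x^n in 1/(1-2x) is 2^n, and in x/(1-2x) is 2^(n-1) (for n >= 1).
So the coefficient of x^13 is 2^13 - 2^12 = 8192 - 4096 = 4096.

4096


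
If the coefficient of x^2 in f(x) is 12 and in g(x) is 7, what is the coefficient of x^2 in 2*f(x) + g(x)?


Scalar multiplication scales coefficients: 2 * 12 = 24.
Then add the g coefficient: 24 + 7
= 31

31


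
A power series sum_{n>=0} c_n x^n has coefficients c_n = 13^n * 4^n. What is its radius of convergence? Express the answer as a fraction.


By the root test (Cauchy-Hadamard), the radius is R = 1 / limsup_n |c_n|^(1/n).
Here |c_n|^(1/n) = (13^n * 4^n)^(1/n) = 13 * 4 = 52 for all n.
So R = 1/52 = 1/52.

1/52


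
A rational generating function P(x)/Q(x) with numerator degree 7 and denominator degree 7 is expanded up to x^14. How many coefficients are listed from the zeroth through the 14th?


Expanding up to x^14 gives the coefficients for x^0, x^1, ..., x^14.
That is 14 + 1 = 15 coefficients in total.

15


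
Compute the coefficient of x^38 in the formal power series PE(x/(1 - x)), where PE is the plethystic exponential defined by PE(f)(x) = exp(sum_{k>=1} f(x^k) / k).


For f(x) = x/(1 - x) we have
sum_{k>=1} f(x^k) / k = sum_{k>=1} (1/k) * x^k / (1 - x^k) = sum_{k, m >= 1} x^(k m) / k,
which after exponentiating simplifies to
PE(x/(1 - x)) = prod_{k>=1} 1 / (1 - x^k).
This is the generating function for the partition function p(n), so the coefficient of x^38 is p(38).
Computing p(38) by dynamic programming over parts 1, 2, ..., 38: p(38) = 26015.

26015


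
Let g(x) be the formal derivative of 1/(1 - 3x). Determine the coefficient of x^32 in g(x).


Differentiate termwise: d/dx sum_{k>=0} 3^k x^k = sum_{k>=1} k 3^k x^(k-1) = sum_{j>=0} (j+1) 3^(j+1) x^j.
Equivalently, d/dx [1/(1 - 3x)] = 3/(1 - 3x)^2.
For j = 32: 33 * 3^33 = 33 * 5559060566555523 = 183448998696332259.

183448998696332259


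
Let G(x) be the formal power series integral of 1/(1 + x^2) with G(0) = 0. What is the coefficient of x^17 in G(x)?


1/(1 + x^2) = sum_{j>=0} (-1)^j x^(2j). Integrating termwise with G(0) = 0:
G(x) = sum_{j>=0} (-1)^j x^(2j+1) / (2j+1) = arctan(x).
Only odd powers are nonzero. For x^17 write 17 = 2*8 + 1, giving
(-1)^8 / 17 = 1/17 = 1/17.

1/17


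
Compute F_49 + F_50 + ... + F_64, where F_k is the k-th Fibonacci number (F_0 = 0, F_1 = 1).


Use the identity sum_{k=0}^{N} F_k = F_{N+2} - 1 (which follows from F_{k+2} - F_{k+1} = F_k). Then
sum_{k=49}^{64} F_k = (F_{66} - 1) - (F_{50} - 1) = F_{66} - F_{50}.
Computing: F_{66} = 27777890035288, F_{50} = 12586269025, so
Sum = 27777890035288 - 12586269025 = 27765303766263.

27765303766263


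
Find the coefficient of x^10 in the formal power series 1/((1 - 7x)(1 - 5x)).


By partial fractions or Cauchy convolution:
The coefficient equals sum_{k=0}^{10} 7^k * 5^(10-k).
= 964249309

964249309


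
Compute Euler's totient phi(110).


phi(n) counts integers in [1, n] coprime to n. Using the multiplicative formula phi(n) = n * prod_{p | n} (1 - 1/p):
110 = 2 * 5 * 11, so
phi(110) = 110 * (1 - 1/2) * (1 - 1/5) * (1 - 1/11) = 40.

40


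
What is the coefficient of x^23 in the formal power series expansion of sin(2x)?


The Maclaurin series is sin(t) = sum_{k>=0} (-1)^k t^(2k+1) / (2k+1)!, so substituting t = 2x, only odd powers of x are nonzero, with coefficient of x^(2k+1) equal to (-1)^k 2^(2k+1) / (2k+1)!.
Write 23 = 2*11 + 1, giving the coefficient (-1)^11 * 2^23 / 23! = -8388608/25852016738884976640000 = -16/49308808782358125.

-16/49308808782358125


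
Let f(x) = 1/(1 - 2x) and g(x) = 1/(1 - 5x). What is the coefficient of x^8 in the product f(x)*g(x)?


The coefficient of x^n in f*g is the Cauchy product: sum_{k=0}^{n} a^k * b^(n-k).
With a=2, b=5, n=8:
sum_{k=0}^{8} 2^k * 5^(8-k)
= 650871

650871


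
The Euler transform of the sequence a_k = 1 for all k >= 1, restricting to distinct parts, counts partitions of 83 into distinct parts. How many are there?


Partitions of 83 into distinct parts can be computed via generating function.
Product (1+x)(1+x^2)(1+x^3)...
The coefficient of x^83 = 101698

101698


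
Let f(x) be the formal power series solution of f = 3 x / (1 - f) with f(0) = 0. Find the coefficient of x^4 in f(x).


Apply Lagrange inversion: f = 3 x * phi(f) with phi(t) = 1/(1 - t), so
[x^n] f = 3^n * (1/n) [t^(n-1)] phi(t)^n = 3^n * (1/n) [t^(n-1)] (1 - t)^(-n) = 3^n * (1/n) C(2n - 2, n - 1) = 3^n * C_{n-1}.
For n = 4: C_3 = C(6, 3) / 4 = 20/4 = 5.
With the 3^4 = 81 factor, the coefficient is 81 * 5 = 405.

405


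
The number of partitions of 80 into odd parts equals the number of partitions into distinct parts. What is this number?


Computing partitions of 80 into odd parts (1, 3, 5, ...):
Using the generating function prod_{k>=0} 1/(1-x^(2k+1)),
the count is 77312

77312


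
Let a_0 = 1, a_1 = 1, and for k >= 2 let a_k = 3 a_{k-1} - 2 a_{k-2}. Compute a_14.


Iterating the recurrence forward:
a_0 = 1
a_1 = 1
a_2 = 3*1 - 2*1 = 1
a_3 = 3*1 - 2*1 = 1
a_4 = 3*1 - 2*1 = 1
a_5 = 3*1 - 2*1 = 1
a_6 = 3*1 - 2*1 = 1
a_7 = 3*1 - 2*1 = 1
a_8 = 3*1 - 2*1 = 1
a_9 = 3*1 - 2*1 = 1
a_10 = 3*1 - 2*1 = 1
a_11 = 3*1 - 2*1 = 1
a_12 = 3*1 - 2*1 = 1
a_13 = 3*1 - 2*1 = 1
a_14 = 3*1 - 2*1 = 1
So a_14 = 1.

1


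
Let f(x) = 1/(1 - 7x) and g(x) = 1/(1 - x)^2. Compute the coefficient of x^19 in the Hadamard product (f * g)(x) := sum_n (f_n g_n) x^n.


f has coefficients f_k = 7^k. For g = 1/(1 - x)^2 the coefficient is g_k = C(k + 1, 1) = k + 1. The Hadamard coefficient is (f * g)_k = 7^k * (k + 1).
For k = 19: 7^19 * 20 = 11398895185373143 * 20 = 227977903707462860.

227977903707462860


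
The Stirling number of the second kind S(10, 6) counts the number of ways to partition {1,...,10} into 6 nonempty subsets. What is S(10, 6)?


Using the explicit formula S(n,k) = (1/k!) sum_{j=0}^{k} (-1)^(k-j) C(k,j) j^n:
S(10, 6) = 22827
Equivalently, S(n,k) is n! times the coefficient of x^n in the EGF (e^x - 1)^k / k!.

22827


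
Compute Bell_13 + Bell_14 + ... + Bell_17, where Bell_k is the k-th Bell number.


Recall Bell_k counts set partitions of a k-set (with Bell_0 = 1 by convention).
Bell_13 through Bell_17: 27644437, 190899322, 1382958545, 10480142147, 82864869804
Sum = 27644437 + 190899322 + 1382958545 + 10480142147 + 82864869804 = 94946514255.

94946514255


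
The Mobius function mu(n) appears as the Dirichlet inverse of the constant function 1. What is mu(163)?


163 = 163 (all distinct primes).
mu(163) = (-1)^1 = -1

-1


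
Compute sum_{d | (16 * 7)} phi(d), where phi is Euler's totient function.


First, 16 * 7 = 112. One classical identity is sum_{d | n} phi(d) = n (each k in [1, n] has a unique gcd with n, and among the k's with gcd(k, n) = n/d there are phi(d) of them). So the sum equals 112. We also verify directly:
Divisors of 112: 1, 2, 4, 7, 8, 14, 16, 28, 56, 112.
phi values: 1, 1, 2, 6, 4, 6, 8, 12, 24, 48.
Sum = 112.

112


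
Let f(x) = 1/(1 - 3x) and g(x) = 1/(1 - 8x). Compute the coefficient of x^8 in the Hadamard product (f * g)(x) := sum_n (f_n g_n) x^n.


f has coefficients f_k = 3^k and g has coefficients g_k = 8^k, so the Hadamard product has coefficient (f*g)_k = 3^k * 8^k = 24^k.
For k = 8: 24^8 = 110075314176.

110075314176


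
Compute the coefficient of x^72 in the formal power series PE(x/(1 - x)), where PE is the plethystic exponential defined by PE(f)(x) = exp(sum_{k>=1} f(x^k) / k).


For f(x) = x/(1 - x) we have
sum_{k>=1} f(x^k) / k = sum_{k>=1} (1/k) * x^k / (1 - x^k) = sum_{k, m >= 1} x^(k m) / k,
which after exponentiating simplifies to
PE(x/(1 - x)) = prod_{k>=1} 1 / (1 - x^k).
This is the generating function for the partition function p(n), so the coefficient of x^72 is p(72).
Computing p(72) by dynamic programming over parts 1, 2, ..., 72: p(72) = 5392783.

5392783


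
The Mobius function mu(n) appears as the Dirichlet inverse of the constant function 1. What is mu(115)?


115 = 5 * 23 (all distinct primes).
mu(115) = (-1)^2 = 1

1


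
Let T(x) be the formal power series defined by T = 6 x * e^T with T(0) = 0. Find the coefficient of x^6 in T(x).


Apply the Lagrange inversion formula: if T = 6 x * phi(T) with phi(t) = e^t, then
[x^n] T = 6^n * (1/n) [t^(n-1)] phi(t)^n = 6^n * (1/n) [t^(n-1)] e^(n t) = 6^n * (1/n) * n^(n-1) / (n-1)! = 6^n * n^(n-1) / n!.
When c = 1 this is the Cayley count of rooted labeled trees on n vertices, divided by n!.
For n = 6: 6^6 * 6^5 / 6! = 46656 * 7776/720 = 2519424/5.

2519424/5


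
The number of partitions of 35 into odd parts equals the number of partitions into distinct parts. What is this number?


Computing partitions of 35 into odd parts (1, 3, 5, ...):
Using the generating function prod_{k>=0} 1/(1-x^(2k+1)),
the count is 585

585


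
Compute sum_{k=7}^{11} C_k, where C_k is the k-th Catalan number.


C_7 through C_11: 429, 1430, 4862, 16796, 58786
Sum = 429 + 1430 + 4862 + 16796 + 58786
= 82303

82303


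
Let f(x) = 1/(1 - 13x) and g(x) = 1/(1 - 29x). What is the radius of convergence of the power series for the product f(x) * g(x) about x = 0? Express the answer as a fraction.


The radius of 1/(1 - 13x) is 1/13 (nearest singularity at x = 1/13), and the radius of 1/(1 - 29x) is 1/29.
The product f(x)*g(x) = 1/((1 - 13x)(1 - 29x)) has singularities at both 1/13 and 1/29, so its radius of convergence is the distance to the nearest one:
min(1/13, 1/29) = 1/29.

1/29


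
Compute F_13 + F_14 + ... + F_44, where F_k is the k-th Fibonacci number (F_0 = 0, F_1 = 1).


Use the identity sum_{k=0}^{N} F_k = F_{N+2} - 1 (which follows from F_{k+2} - F_{k+1} = F_k). Then
sum_{k=13}^{44} F_k = (F_{46} - 1) - (F_{14} - 1) = F_{46} - F_{14}.
Computing: F_{46} = 1836311903, F_{14} = 377, so
Sum = 1836311903 - 377 = 1836311526.

1836311526


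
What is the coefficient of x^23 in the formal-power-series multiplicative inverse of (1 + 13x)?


The inverse is 1/(1 + 13x). Apply the geometric identity 1/(1 - y) = sum_{k>=0} y^k with y = -13x:
1/(1 + 13x) = sum_{k>=0} (-13)^k x^k.
So the coefficient of x^23 is (-13)^23 = -41753905413413116367045797.

-41753905413413116367045797


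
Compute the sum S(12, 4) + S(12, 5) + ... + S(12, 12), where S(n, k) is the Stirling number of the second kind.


By definition, S(n, k) counts partitions of an n-set into exactly k nonempty blocks.
Computing row n = 12 for k = 4..12:
S(12, k): 611501, 1379400, 1323652, 627396, 159027, 22275, 1705, 66, 1
Sum = 4125023.

4125023


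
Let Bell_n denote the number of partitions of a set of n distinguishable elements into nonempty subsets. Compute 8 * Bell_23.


Bell_23 can be computed from the Bell triangle or from Dobinski's identity Bell_n = (1/e) * sum_{k>=0} k^n / k!.
Computing Bell_23 = 44152005855084346.
Then 8 * 44152005855084346 = 353216046840674768.

353216046840674768


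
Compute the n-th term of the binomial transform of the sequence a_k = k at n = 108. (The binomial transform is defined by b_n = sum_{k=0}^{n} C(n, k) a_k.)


With a_k = k, b_n = sum_{k=0}^{n} C(n, k) k. Using k * C(n, k) = n * C(n-1, k-1) gives b_n = n * sum_{k>=1} C(n-1, k-1) = n * 2^(n-1).
For n = 108: 108 * 2^107 = 108 * 162259276829213363391578010288128 = 17524001897555043246290425111117824.

17524001897555043246290425111117824


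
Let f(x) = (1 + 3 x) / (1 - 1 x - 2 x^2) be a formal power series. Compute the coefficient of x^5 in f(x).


Write f(x) = sum_{k>=0} a_k x^k. Multiplying both sides by 1 - 1 x - 2 x^2 gives
(1 - 1 x - 2 x^2) sum_{k>=0} a_k x^k = 1 + 3 x.
Matching coefficients:
 x^0: a_0 = 1
 x^1: a_1 - 1 a_0 = 3  =>  a_1 = 1*1 + 3 = 4
 x^k (k >= 2): a_k = 1 a_{k-1} + 2 a_{k-2}.
Iterating: a_2 = 6, a_3 = 14, a_4 = 26, a_5 = 54.
So the coefficient of x^5 is 54.

54


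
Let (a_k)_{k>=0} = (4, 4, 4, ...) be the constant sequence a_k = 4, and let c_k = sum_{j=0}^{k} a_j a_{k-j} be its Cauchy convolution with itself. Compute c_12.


Since a_j = 4 for all j >= 0, the convolution sum becomes
c_k = sum_{j=0}^{k} 4 * 4 = 16 * (k + 1).
Equivalently, the generating function of (a_k) is 4/(1 - x) and its square is 16/(1 - x)^2 = sum_{k>=0} 16(k + 1) x^k.
For k = 12: 16 * 13 = 208.

208


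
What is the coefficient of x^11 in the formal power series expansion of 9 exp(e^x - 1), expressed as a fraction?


exp(e^x - 1) is the exponential generating function for the Bell numbers Bell_k: exp(e^x - 1) = sum_{k>=0} Bell_k x^k / k!.
So the coefficient of x^11 in 9 exp(e^x - 1) is 9 Bell_11 / 11!.
Computing: Bell_11 = 678570 and 11! = 39916800, giving
9 * 678570/39916800 = 22619/147840.

22619/147840


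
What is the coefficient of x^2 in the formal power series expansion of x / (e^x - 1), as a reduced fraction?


The exponential generating function for Bernoulli numbers is
x / (e^x - 1) = sum_{k>=0} B_k x^k / k!.
So the coefficient of x^2 in x / (e^x - 1) is B_2 / 2!.
Computing: B_2 = 1/6, 2! = 2, giving
1/6 / 2 = 1/12.

1/12


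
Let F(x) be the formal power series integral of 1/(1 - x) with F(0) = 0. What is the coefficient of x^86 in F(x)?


1/(1 - x) = sum_{k>=0} x^k. Integrating termwise and using F(0) = 0 gives
F(x) = sum_{k>=0} x^(k+1) / (k+1) = sum_{m>=1} x^m / m = -ln(1 - x).
So the coefficient of x^86 is 1/86 = 1/86.

1/86


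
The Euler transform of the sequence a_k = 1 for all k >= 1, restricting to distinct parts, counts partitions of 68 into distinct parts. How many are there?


Partitions of 68 into distinct parts can be computed via generating function.
Product (1+x)(1+x^2)(1+x^3)...
The coefficient of x^68 = 24576

24576


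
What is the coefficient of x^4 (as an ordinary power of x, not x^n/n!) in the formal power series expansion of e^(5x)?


The exponential series is e^y = sum_{k>=0} y^k / k!. Substituting y = 5x gives
e^(5x) = sum_{k>=0} 5^k x^k / k!.
So the coefficient of x^n is a^n/n! with a = 5, n = 4:
5^4 / 4! = 625/24 = 625/24

625/24


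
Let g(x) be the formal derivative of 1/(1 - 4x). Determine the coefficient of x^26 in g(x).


Differentiate termwise: d/dx sum_{k>=0} 4^k x^k = sum_{k>=1} k 4^k x^(k-1) = sum_{j>=0} (j+1) 4^(j+1) x^j.
Equivalently, d/dx [1/(1 - 4x)] = 4/(1 - 4x)^2.
For j = 26: 27 * 4^27 = 27 * 18014398509481984 = 486388759756013568.

486388759756013568


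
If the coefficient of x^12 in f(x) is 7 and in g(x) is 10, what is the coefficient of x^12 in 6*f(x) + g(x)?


Scalar multiplication scales coefficients: 6 * 7 = 42.
Then add the g coefficient: 42 + 10
= 52

52


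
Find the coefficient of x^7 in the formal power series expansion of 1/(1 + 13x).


Write 1/(1 + c x) = 1/(1 - (-c) x) and apply the geometric-series identity
1/(1 - y) = sum_{k>=0} y^k to get 1/(1 + c x) = sum_{k>=0} (-c)^k x^k.
So the coefficient of x^k is (-c)^k = (-1)^k * c^k.
Here c = 13 and k = 7:
(-13)^7 = -1 * 62748517 = -62748517

-62748517


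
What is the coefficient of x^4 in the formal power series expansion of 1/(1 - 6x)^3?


The general identity 1/(1 - c x)^r = sum_{k>=0} c^k C(k + r - 1, r - 1) x^k follows by substituting y = c x into 1/(1 - y)^r = sum_{k>=0} C(k + r - 1, r - 1) y^k.
For c = 6, r = 3, k = 4:
6^4 * C(6, 2) = 1296 * 15 = 19440.

19440


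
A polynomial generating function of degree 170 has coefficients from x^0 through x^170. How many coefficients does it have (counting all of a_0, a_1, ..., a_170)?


A polynomial of degree 170 takes the form a_0 + a_1 x + ... + a_170 x^170.
The number of coefficients is 170 + 1 = 171.

171


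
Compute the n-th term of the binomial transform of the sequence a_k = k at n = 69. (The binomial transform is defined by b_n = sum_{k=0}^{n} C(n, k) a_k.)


With a_k = k, b_n = sum_{k=0}^{n} C(n, k) k. Using k * C(n, k) = n * C(n-1, k-1) gives b_n = n * sum_{k>=1} C(n-1, k-1) = n * 2^(n-1).
For n = 69: 69 * 2^68 = 69 * 295147905179352825856 = 20365205457375344984064.

20365205457375344984064


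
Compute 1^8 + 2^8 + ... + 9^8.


This power sum has a closed form given by Faulhaber's formula
sum_{k=1}^{m} k^p = (1 / (p + 1)) * sum_{j=0}^{p} C(p + 1, j) B_j m^(p + 1 - j),
but for small m direct computation is fastest:
1 + 256 + 6561 + 65536 + 390625 + 1679616 + 5764801 + 16777216 + 43046721 = 67731333.

67731333


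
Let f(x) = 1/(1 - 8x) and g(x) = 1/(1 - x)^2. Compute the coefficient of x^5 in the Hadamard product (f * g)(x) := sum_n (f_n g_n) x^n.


f has coefficients f_k = 8^k. For g = 1/(1 - x)^2 the coefficient is g_k = C(k + 1, 1) = k + 1. The Hadamard coefficient is (f * g)_k = 8^k * (k + 1).
For k = 5: 8^5 * 6 = 32768 * 6 = 196608.

196608


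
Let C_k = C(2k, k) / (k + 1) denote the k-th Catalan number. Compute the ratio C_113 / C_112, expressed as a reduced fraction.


Using C_k = (2k)! / (k! (k+1)!), the ratio C_{k+1}/C_k simplifies to
C_{k+1}/C_k = [(2k+2)! / ((k+1)! (k+2)!)] * [k! (k+1)! / (2k)!]
 = (2k+2)(2k+1) / ((k+1)(k+2)) = 2(2k+1) / (k+2).
For k = 112: 2(2*112 + 1) / (112 + 2) = 450/114 = 75/19.

75/19


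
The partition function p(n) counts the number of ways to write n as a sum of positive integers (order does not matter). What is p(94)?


Using the generating function prod_{k>=1} 1/(1-x^k), we compute p(94).
By dynamic programming over parts 1 through 94:
p(94) = 92669720

92669720


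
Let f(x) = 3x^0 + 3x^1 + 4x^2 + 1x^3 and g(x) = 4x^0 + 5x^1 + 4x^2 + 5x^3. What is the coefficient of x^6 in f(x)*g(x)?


Cauchy product at x^6:
1*5
= 5

5


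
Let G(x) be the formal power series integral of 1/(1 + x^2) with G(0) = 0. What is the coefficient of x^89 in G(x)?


1/(1 + x^2) = sum_{j>=0} (-1)^j x^(2j). Integrating termwise with G(0) = 0:
G(x) = sum_{j>=0} (-1)^j x^(2j+1) / (2j+1) = arctan(x).
Only odd powers are nonzero. For x^89 write 89 = 2*44 + 1, giving
(-1)^44 / 89 = 1/89 = 1/89.

1/89


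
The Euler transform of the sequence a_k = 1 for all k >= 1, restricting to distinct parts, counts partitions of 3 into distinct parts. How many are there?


Partitions of 3 into distinct parts can be computed via generating function.
Product (1+x)(1+x^2)(1+x^3)...
The coefficient of x^3 = 2

2


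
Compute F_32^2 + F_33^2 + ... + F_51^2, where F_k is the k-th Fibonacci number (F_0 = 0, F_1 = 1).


There is a standard identity sum_{k=0}^{N} F_k^2 = F_N * F_{N+1} (proved inductively from the telescoping relation F_k^2 = F_k F_{k+1} - F_{k-1} F_k). Then
sum_{k=32}^{51} F_k^2 = F_51 F_52 - F_31 F_32.
Computing: F_51 = 20365011074, F_52 = 32951280099, F_31 = 1346269, F_32 = 2178309.
Sum = 20365011074 * 32951280099 - 1346269 * 2178309 = 671053181186020937205.

671053181186020937205


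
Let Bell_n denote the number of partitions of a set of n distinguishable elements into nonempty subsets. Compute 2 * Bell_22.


Bell_22 can be computed from the Bell triangle or from Dobinski's identity Bell_n = (1/e) * sum_{k>=0} k^n / k!.
Computing Bell_22 = 4506715738447323.
Then 2 * 4506715738447323 = 9013431476894646.

9013431476894646


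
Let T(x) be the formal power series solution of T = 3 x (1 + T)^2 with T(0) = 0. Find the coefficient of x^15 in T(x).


Apply the Lagrange inversion formula: if T = 3 x * phi(T) with phi(t) = (1 + t)^2, then [x^n] T = 3^n * (1/n) [t^(n-1)] phi(t)^n = 3^n * (1/n) [t^(n-1)] (1 + t)^(2n) = 3^n * (1/n) C(2n, n-1).
Using the identity C(2n, n-1) = C(2n, n) * n / (n+1), the unscaled factor equals C(2n, n) / (n+1) = C_n, the n-th Catalan number.
For n = 15: C_15 = C(30, 15) / 16 = 155117520/16 = 9694845.
With the 3^15 = 14348907 factor, the coefficient is 14348907 * 9694845 = 139110429284415.

139110429284415


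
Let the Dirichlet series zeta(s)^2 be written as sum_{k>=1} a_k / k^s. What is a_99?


The Dirichlet convolution of the constant function 1 with itself gives (1 * 1)(k) = sum_{d | k} 1 = d(k), the number of positive divisors of k.
Since zeta(s) = sum_{k>=1} 1/k^s, we have zeta(s)^2 = sum_{k>=1} d(k)/k^s, so a_k = d(k).
For k = 99: the divisors are 1, 3, 9, 11, 33, 99.
Count = 6.

6


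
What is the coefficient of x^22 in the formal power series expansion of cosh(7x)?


The Maclaurin series is cosh(t) = sum_{m>=0} t^(2m) / (2m)!, so substituting t = 7x, only even powers of x are nonzero, with coefficient of x^(2m) equal to 7^(2m) / (2m)!.
For x^22 the coefficient is 7^22/22! = 3909821048582988049/1124000727777607680000 = 11398895185373143/3276970051829760000.

11398895185373143/3276970051829760000


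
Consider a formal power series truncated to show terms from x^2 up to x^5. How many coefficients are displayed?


From x^2 to x^5 inclusive, the count is 5 - 2 + 1 = 4.

4


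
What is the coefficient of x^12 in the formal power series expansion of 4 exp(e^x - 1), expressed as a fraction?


exp(e^x - 1) is the exponential generating function for the Bell numbers Bell_k: exp(e^x - 1) = sum_{k>=0} Bell_k x^k / k!.
So the coefficient of x^12 in 4 exp(e^x - 1) is 4 Bell_12 / 12!.
Computing: Bell_12 = 4213597 and 12! = 479001600, giving
4 * 4213597/479001600 = 4213597/119750400.

4213597/119750400


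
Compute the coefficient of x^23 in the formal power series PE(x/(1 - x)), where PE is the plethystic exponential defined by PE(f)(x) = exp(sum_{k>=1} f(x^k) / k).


For f(x) = x/(1 - x) we have
sum_{k>=1} f(x^k) / k = sum_{k>=1} (1/k) * x^k / (1 - x^k) = sum_{k, m >= 1} x^(k m) / k,
which after exponentiating simplifies to
PE(x/(1 - x)) = prod_{k>=1} 1 / (1 - x^k).
This is the generating function for the partition function p(n), so the coefficient of x^23 is p(23).
Computing p(23) by dynamic programming over parts 1, 2, ..., 23: p(23) = 1255.

1255


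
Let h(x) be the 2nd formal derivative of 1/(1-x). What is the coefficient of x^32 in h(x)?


Differentiating 2 times: d^2/dx^2 [1/(1-x)] = 2!/(1-x)^3.
The expansion 1/(1-x)^3 = sum_{k>=0} C(k+2, 2) x^k, so the coefficient of x^n in 2!/(1-x)^3 is 2! * C(n+2, 2).
For n = 32: 2 * C(34, 2) = 2 * 561 = 1122

1122


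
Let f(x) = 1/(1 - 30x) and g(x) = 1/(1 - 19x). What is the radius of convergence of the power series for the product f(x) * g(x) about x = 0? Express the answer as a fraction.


The radius of 1/(1 - 30x) is 1/30 (nearest singularity at x = 1/30), and the radius of 1/(1 - 19x) is 1/19.
The product f(x)*g(x) = 1/((1 - 30x)(1 - 19x)) has singularities at both 1/30 and 1/19, so its radius of convergence is the distance to the nearest one:
min(1/30, 1/19) = 1/30.

1/30


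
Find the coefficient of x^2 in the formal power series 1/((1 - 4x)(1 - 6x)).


By partial fractions or Cauchy convolution:
The coefficient equals sum_{k=0}^{2} 4^k * 6^(2-k).
= 76

76


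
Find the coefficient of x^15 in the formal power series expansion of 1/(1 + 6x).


Write 1/(1 + c x) = 1/(1 - (-c) x) and apply the geometric-series identity
1/(1 - y) = sum_{k>=0} y^k to get 1/(1 + c x) = sum_{k>=0} (-c)^k x^k.
So the coefficient of x^k is (-c)^k = (-1)^k * c^k.
Here c = 6 and k = 15:
(-6)^15 = -1 * 470184984576 = -470184984576

-470184984576


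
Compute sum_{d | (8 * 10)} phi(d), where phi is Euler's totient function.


First, 8 * 10 = 80. One classical identity is sum_{d | n} phi(d) = n (each k in [1, n] has a unique gcd with n, and among the k's with gcd(k, n) = n/d there are phi(d) of them). So the sum equals 80. We also verify directly:
Divisors of 80: 1, 2, 4, 5, 8, 10, 16, 20, 40, 80.
phi values: 1, 1, 2, 4, 4, 4, 8, 8, 16, 32.
Sum = 80.

80


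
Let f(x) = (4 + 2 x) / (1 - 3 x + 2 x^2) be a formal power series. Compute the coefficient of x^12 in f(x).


Write f(x) = sum_{k>=0} a_k x^k. Multiplying both sides by 1 - 3 x + 2 x^2 gives
(1 - 3 x + 2 x^2) sum_{k>=0} a_k x^k = 4 + 2 x.
Matching coefficients:
 x^0: a_0 = 4
 x^1: a_1 - 3 a_0 = 2  =>  a_1 = 3*4 + 2 = 14
 x^k (k >= 2): a_k = 3 a_{k-1} - 2 a_{k-2}.
Iterating: a_2 = 34, a_3 = 74, a_4 = 154, a_5 = 314, a_6 = 634, a_7 = 1274, a_8 = 2554, a_9 = 5114, a_10 = 10234, a_11 = 20474, a_12 = 40954.
So the coefficient of x^12 is 40954.

40954


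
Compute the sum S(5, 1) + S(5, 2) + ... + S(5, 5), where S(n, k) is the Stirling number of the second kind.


By definition, S(n, k) counts partitions of an n-set into exactly k nonempty blocks.
Computing row n = 5 for k = 1..5:
S(5, k): 1, 15, 25, 10, 1
Sum = 52. (This equals Bell_5 since the sum runs over all k.)

52


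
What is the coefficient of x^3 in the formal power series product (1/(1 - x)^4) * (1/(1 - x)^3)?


Combine the factors: (1/(1 - x)^4) * (1/(1 - x)^3) = 1/(1 - x)^7.
Then use 1/(1 - x)^r = sum_{k>=0} C(k + r - 1, r - 1) x^k with r = 7 and k = 3:
C(9, 6) = 84.

84


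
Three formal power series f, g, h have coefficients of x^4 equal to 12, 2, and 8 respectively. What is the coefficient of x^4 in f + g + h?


Series addition is componentwise:
12 + 2 + 8
= 22

22


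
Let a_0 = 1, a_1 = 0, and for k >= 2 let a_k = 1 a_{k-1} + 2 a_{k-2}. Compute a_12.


Iterating the recurrence forward:
a_0 = 1
a_1 = 0
a_2 = 1*0 + 2*1 = 2
a_3 = 1*2 + 2*0 = 2
a_4 = 1*2 + 2*2 = 6
a_5 = 1*6 + 2*2 = 10
a_6 = 1*10 + 2*6 = 22
a_7 = 1*22 + 2*10 = 42
a_8 = 1*42 + 2*22 = 86
a_9 = 1*86 + 2*42 = 170
a_10 = 1*170 + 2*86 = 342
a_11 = 1*342 + 2*170 = 682
a_12 = 1*682 + 2*342 = 1366
So a_12 = 1366.

1366


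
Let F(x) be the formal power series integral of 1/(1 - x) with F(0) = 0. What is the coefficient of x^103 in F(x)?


1/(1 - x) = sum_{k>=0} x^k. Integrating termwise and using F(0) = 0 gives
F(x) = sum_{k>=0} x^(k+1) / (k+1) = sum_{m>=1} x^m / m = -ln(1 - x).
So the coefficient of x^103 is 1/103 = 1/103.

1/103


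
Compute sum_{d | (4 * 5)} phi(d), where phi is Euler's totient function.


First, 4 * 5 = 20. One classical identity is sum_{d | n} phi(d) = n (each k in [1, n] has a unique gcd with n, and among the k's with gcd(k, n) = n/d there are phi(d) of them). So the sum equals 20. We also verify directly:
Divisors of 20: 1, 2, 4, 5, 10, 20.
phi values: 1, 1, 2, 4, 4, 8.
Sum = 20.

20


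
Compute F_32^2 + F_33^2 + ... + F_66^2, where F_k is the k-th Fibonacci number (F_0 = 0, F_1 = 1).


There is a standard identity sum_{k=0}^{N} F_k^2 = F_N * F_{N+1} (proved inductively from the telescoping relation F_k^2 = F_k F_{k+1} - F_{k-1} F_k). Then
sum_{k=32}^{66} F_k^2 = F_66 F_67 - F_31 F_32.
Computing: F_66 = 27777890035288, F_67 = 44945570212853, F_31 = 1346269, F_32 = 2178309.
Sum = 27777890035288 * 44945570212853 - 1346269 * 2178309 = 1248493106945943569251277543.

1248493106945943569251277543


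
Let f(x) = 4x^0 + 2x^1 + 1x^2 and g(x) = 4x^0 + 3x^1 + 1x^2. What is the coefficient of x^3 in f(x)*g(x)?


Cauchy product at x^3:
2*1 + 1*3
= 5

5


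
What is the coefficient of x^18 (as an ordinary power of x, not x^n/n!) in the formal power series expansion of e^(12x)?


The exponential series is e^y = sum_{k>=0} y^k / k!. Substituting y = 12x gives
e^(12x) = sum_{k>=0} 12^k x^k / k!.
So the coefficient of x^n is a^n/n! with a = 12, n = 18:
12^18 / 18! = 26623333280885243904/6402373705728000 = 61917364224/14889875

61917364224/14889875


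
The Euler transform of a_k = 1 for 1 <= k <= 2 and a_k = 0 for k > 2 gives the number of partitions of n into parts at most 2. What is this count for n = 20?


Partitions of 20 into parts at most 2:
Using generating function (1-x)^(-1)(1-x^2)^(-1),
the coefficient of x^20 = 11

11


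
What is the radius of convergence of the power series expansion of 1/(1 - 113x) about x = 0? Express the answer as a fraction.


Expanding 1/(1 - 113x) = sum_{k>=0} 113^k x^k, the series converges when |113x| < 1, i.e., |x| < 1/113.
So the radius of convergence is 1/113 = 1/113.

1/113


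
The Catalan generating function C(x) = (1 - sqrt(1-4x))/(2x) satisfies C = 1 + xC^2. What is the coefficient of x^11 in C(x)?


Substituting x -> x scales the n-th coefficient by 1, so [x^11] C(x) = C_11.
C_11 = C(2*11, 11)/(12) = 705432/12 = 58786.
= 58786.

58786


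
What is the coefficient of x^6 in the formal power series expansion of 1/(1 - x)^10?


The negative binomial / multiset identity is
1/(1 - x)^r = sum_{k>=0} C(k + r - 1, r - 1) x^k.
Here r = 10 and k = 6, so the coefficient is
C(6 + 9, 9) = C(15, 9)
= 5005

5005


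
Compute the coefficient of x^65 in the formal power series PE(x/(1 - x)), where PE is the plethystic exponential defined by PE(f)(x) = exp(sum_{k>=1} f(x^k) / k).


For f(x) = x/(1 - x) we have
sum_{k>=1} f(x^k) / k = sum_{k>=1} (1/k) * x^k / (1 - x^k) = sum_{k, m >= 1} x^(k m) / k,
which after exponentiating simplifies to
PE(x/(1 - x)) = prod_{k>=1} 1 / (1 - x^k).
This is the generating function for the partition function p(n), so the coefficient of x^65 is p(65).
Computing p(65) by dynamic programming over parts 1, 2, ..., 65: p(65) = 2012558.

2012558


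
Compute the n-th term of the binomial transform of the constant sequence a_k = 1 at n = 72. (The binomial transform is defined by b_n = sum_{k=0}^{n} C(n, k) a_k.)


With a_k = 1 for all k, b_n = sum_{k=0}^{n} C(n, k) = 2^n by the binomial theorem.
For n = 72: 2^72 = 4722366482869645213696.

4722366482869645213696
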